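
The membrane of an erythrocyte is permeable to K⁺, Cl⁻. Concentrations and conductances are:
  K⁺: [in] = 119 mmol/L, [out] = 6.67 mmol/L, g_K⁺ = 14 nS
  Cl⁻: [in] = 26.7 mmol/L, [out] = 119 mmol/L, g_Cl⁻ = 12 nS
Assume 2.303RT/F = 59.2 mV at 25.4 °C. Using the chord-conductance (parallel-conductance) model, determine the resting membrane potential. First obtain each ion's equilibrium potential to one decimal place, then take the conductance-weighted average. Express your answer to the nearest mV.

E_K⁺ = (59.2/1)·log₁₀(6.67/119) = -74.1 mV
E_Cl⁻ = (59.2/-1)·log₁₀(119/26.7) = -38.4 mV
Vm = (Σ gᵢEᵢ)/(Σ gᵢ) = (14·-74.1 + 12·-38.4) / (14 + 12)
= -1498.20 / 26 = -57.62 mV

-58 mV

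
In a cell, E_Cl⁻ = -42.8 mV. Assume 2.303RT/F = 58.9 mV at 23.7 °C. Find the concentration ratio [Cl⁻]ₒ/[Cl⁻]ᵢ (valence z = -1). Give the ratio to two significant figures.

log₁₀([out]/[in]) = E·z/(58.9) = -42.8 × -1 / 58.9 = 0.7267
[out]/[in] = 10^(0.7267) = 5.329

5.3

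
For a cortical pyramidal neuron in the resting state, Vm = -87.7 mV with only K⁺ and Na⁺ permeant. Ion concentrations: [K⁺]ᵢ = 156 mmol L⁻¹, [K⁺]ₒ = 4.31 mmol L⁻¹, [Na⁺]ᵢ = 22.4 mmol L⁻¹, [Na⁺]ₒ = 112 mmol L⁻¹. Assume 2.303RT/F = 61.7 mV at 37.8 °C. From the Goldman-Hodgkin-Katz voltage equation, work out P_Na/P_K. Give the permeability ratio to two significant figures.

Let α = P_Na/P_K. GHK: Vm = 61.7·log₁₀[(Kₒ + α·Naₒ)/(Kᵢ + α·Naᵢ)].
10^(Vm/61.7) = 10^(-87.7/61.7) = 0.037897
So 0.037897·(Kᵢ + α·Naᵢ) = Kₒ + α·Naₒ → α = (0.037897·156.0 − 4.31) / (112.0 − 0.037897·22.4)
α = (5.912 − 4.31) / (112.0 − 0.8489) = 1.602/111.2 = 0.01441

0.014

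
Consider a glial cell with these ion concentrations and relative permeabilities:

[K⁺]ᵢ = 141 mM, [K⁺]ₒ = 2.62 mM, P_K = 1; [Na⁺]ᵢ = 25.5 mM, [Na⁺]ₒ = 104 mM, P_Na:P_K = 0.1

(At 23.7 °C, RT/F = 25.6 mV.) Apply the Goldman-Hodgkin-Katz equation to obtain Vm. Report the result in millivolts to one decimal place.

Vm = 25.6 · ln[(Σ P·[cation]ₒ + Σ P·[anion]ᵢ) / (Σ P·[cation]ᵢ + Σ P·[anion]ₒ)]
Numerator = 1×2.62 + 0.1×104 = 13.02
Denominator = 1×141 + 0.1×25.5 = 143.6
Vm = 25.6 · ln(0.0907) = 25.6 × (-2.4002) = -61.45 mV

-61.4 mV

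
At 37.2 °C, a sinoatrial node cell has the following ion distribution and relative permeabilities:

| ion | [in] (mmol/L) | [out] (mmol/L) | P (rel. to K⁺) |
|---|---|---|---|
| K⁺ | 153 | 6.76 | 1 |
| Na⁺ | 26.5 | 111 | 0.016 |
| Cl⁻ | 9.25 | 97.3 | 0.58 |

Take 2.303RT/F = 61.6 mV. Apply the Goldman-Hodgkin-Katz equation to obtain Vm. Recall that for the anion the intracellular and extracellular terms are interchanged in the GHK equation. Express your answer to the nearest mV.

-73 mV

Vm = 61.6 · log₁₀[(Σ P·[cation]ₒ + Σ P·[anion]ᵢ) / (Σ P·[cation]ᵢ + Σ P·[anion]ₒ)]
Numerator = 1×6.76 + 0.016×111 + 0.58×9.25 = 13.9
Denominator = 1×153 + 0.016×26.5 + 0.58×97.3 = 209.9
Vm = 61.6 · log₁₀(0.06624) = 61.6 × (-1.1789) = -72.62 mV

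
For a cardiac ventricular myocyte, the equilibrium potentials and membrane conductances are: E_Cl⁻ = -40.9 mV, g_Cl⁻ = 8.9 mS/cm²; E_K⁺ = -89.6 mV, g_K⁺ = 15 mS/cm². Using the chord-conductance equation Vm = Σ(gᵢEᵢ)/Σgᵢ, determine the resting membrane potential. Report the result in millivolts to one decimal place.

-71.5 mV

Σ gᵢEᵢ = 8.9·(-40.9) + 15·(-89.6) = -1708.01
Σ gᵢ = 8.9 + 15 = 23.9
Vm = -1708.01 / 23.9 = -71.46 mV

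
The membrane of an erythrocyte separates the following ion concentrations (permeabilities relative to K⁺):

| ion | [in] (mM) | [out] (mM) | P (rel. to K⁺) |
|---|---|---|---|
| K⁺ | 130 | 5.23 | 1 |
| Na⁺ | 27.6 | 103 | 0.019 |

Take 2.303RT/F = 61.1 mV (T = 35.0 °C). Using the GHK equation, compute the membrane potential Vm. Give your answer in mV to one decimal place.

-76.9 mV

Vm = 61.1 · log₁₀[(Σ P·[cation]ₒ + Σ P·[anion]ᵢ) / (Σ P·[cation]ᵢ + Σ P·[anion]ₒ)]
Numerator = 1×5.23 + 0.019×103 = 7.187
Denominator = 1×130 + 0.019×27.6 = 130.5
Vm = 61.1 · log₁₀(0.055063) = 61.1 × (-1.2591) = -76.93 mV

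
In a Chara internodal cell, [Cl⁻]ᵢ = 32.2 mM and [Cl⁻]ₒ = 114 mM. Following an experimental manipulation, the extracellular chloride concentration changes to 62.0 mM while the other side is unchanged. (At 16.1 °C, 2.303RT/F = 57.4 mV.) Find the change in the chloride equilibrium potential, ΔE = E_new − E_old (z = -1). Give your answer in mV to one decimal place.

15.2 mV

E_old = (57.4/-1)·log₁₀(114/32.2) = -31.52 mV
E_new = (57.4/-1)·log₁₀(62.0/32.2) = -16.33 mV
ΔE = -16.33 − (-31.52) = 15.18 mV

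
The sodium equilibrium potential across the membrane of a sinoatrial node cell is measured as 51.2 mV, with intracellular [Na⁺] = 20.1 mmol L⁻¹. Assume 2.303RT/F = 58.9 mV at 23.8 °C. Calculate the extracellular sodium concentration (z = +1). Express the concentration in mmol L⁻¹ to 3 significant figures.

149 mmol L⁻¹

Nernst: E = (58.9/1) · log₁₀([out]/[in]), so log₁₀([out]/[in]) = 51.2 × 1 / 58.9 = 0.8693.
[out]/[in] = 10^(0.8693) = 7.401.
[out] = 7.401 × 20.1 = 148.8 mmol L⁻¹.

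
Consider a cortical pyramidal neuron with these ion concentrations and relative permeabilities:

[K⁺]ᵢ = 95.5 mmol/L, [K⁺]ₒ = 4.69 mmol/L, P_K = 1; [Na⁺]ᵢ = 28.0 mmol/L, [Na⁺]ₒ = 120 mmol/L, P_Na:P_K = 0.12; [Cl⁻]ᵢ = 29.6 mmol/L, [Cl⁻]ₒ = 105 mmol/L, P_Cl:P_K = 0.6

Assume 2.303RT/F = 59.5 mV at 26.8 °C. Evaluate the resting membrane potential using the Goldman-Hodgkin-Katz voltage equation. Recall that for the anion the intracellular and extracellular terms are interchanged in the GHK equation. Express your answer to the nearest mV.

Vm = 59.5 · log₁₀[(Σ P·[cation]ₒ + Σ P·[anion]ᵢ) / (Σ P·[cation]ᵢ + Σ P·[anion]ₒ)]
Numerator = 1×4.69 + 0.12×120 + 0.6×29.6 = 36.85
Denominator = 1×95.5 + 0.12×28.0 + 0.6×105 = 161.9
Vm = 59.5 · log₁₀(0.22767) = 59.5 × (-0.6427) = -38.24 mV

-38 mV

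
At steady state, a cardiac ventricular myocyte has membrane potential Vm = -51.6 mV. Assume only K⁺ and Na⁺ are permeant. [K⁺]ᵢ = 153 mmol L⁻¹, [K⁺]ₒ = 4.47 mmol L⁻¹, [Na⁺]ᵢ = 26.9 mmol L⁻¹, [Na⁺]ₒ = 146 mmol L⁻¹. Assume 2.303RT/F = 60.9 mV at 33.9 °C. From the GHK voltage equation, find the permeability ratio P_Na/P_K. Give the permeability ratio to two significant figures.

0.12

Let α = P_Na/P_K. GHK: Vm = 60.9·log₁₀[(Kₒ + α·Naₒ)/(Kᵢ + α·Naᵢ)].
10^(Vm/60.9) = 10^(-51.6/60.9) = 0.14214
So 0.14214·(Kᵢ + α·Naᵢ) = Kₒ + α·Naₒ → α = (0.14214·153.0 − 4.47) / (146.0 − 0.14214·26.9)
α = (21.75 − 4.47) / (146.0 − 3.824) = 17.28/142.2 = 0.1215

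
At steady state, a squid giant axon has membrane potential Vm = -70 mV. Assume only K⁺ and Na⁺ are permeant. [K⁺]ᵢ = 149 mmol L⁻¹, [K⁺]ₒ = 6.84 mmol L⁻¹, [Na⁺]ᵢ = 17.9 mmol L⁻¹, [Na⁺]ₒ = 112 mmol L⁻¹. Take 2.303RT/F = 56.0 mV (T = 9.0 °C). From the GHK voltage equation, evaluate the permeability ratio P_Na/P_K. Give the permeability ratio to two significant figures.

0.014

Let α = P_Na/P_K. GHK: Vm = 56.0·log₁₀[(Kₒ + α·Naₒ)/(Kᵢ + α·Naᵢ)].
10^(Vm/56.0) = 10^(-70.0/56.0) = 0.056234
So 0.056234·(Kᵢ + α·Naᵢ) = Kₒ + α·Naₒ → α = (0.056234·149.0 − 6.84) / (112.0 − 0.056234·17.9)
α = (8.379 − 6.84) / (112.0 − 1.007) = 1.539/111 = 0.01386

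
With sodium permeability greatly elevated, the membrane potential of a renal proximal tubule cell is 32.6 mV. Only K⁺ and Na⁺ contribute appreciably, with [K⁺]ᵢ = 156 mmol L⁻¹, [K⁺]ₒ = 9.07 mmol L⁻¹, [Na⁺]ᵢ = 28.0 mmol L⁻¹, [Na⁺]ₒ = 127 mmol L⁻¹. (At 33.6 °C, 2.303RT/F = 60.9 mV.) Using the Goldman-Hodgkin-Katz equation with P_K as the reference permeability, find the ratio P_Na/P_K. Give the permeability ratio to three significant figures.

Let α = P_Na/P_K. GHK: Vm = 60.9·log₁₀[(Kₒ + α·Naₒ)/(Kᵢ + α·Naᵢ)].
10^(Vm/60.9) = 10^(32.6/60.9) = 3.4301
So 3.4301·(Kᵢ + α·Naᵢ) = Kₒ + α·Naₒ → α = (3.4301·156.0 − 9.07) / (127.0 − 3.4301·28.0)
α = (535.1 − 9.07) / (127.0 − 96.04) = 526/30.96 = 16.99

17.0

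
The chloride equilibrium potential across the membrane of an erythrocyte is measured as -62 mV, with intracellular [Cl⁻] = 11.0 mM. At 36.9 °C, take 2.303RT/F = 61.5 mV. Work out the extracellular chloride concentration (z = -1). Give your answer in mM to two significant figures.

110 mM

Nernst: E = (61.5/-1) · log₁₀([out]/[in]), so log₁₀([out]/[in]) = -62.0 × -1 / 61.5 = 1.0081.
[out]/[in] = 10^(1.0081) = 10.19.
[out] = 10.19 × 11.0 = 112.1 mM.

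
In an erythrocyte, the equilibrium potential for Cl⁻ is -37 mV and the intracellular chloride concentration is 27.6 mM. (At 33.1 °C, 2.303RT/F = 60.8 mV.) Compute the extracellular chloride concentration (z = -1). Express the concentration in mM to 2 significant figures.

110 mM

Nernst: E = (60.8/-1) · log₁₀([out]/[in]), so log₁₀([out]/[in]) = -37.0 × -1 / 60.8 = 0.6086.
[out]/[in] = 10^(0.6086) = 4.06.
[out] = 4.06 × 27.6 = 112.1 mM.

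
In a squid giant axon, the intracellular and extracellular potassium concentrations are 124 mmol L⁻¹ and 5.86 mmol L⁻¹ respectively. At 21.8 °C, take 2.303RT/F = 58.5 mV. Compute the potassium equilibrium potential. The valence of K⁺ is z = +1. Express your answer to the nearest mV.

-78 mV

E = (58.5/z) · log₁₀([K⁺]_out/[K⁺]_in) with z = +1.
= (58.5/1) · log₁₀(5.86/124) = 58.50 · log₁₀(0.04726)
= 58.50 · (-1.3255) = -77.54 mV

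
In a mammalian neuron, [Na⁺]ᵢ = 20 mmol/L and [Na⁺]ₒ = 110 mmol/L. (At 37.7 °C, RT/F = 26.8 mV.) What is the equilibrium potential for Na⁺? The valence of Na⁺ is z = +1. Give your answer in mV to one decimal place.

E = (26.8/z) · ln([Na⁺]_out/[Na⁺]_in) with z = +1.
= (26.8/1) · ln(110/20) = 26.80 · ln(5.5)
= 26.80 · (1.7047) = 45.69 mV

45.7 mV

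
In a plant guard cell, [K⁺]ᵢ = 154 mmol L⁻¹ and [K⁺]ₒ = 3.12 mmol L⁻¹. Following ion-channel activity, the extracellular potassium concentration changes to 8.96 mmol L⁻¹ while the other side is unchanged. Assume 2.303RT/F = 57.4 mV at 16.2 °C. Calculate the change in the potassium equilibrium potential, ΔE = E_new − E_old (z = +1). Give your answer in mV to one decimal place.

E_old = (57.4/1)·log₁₀(3.12/154) = -97.20 mV
E_new = (57.4/1)·log₁₀(8.96/154) = -70.90 mV
ΔE = -70.90 − (-97.20) = 26.30 mV

26.3 mV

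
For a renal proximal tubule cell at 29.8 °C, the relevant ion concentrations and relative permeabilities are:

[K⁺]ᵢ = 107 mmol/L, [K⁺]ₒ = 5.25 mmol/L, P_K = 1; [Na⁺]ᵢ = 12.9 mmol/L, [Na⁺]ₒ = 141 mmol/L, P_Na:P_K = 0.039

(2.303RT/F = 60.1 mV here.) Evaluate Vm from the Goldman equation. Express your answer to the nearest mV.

-60 mV

Vm = 60.1 · log₁₀[(Σ P·[cation]ₒ + Σ P·[anion]ᵢ) / (Σ P·[cation]ᵢ + Σ P·[anion]ₒ)]
Numerator = 1×5.25 + 0.039×141 = 10.75
Denominator = 1×107 + 0.039×12.9 = 107.5
Vm = 60.1 · log₁₀(0.099988) = 60.1 × (-1.0001) = -60.10 mV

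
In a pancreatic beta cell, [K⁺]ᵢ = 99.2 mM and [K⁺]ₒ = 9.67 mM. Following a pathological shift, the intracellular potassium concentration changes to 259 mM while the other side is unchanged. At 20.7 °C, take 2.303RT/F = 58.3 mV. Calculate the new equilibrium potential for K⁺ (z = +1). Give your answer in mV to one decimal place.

After the shift: [K⁺]_out = 9.67, [K⁺]_in = 259 mM.
E_new = (58.3/1)·log₁₀(9.67/259) = 58.30 · (-1.4279) = -83.25 mV

-83.2 mV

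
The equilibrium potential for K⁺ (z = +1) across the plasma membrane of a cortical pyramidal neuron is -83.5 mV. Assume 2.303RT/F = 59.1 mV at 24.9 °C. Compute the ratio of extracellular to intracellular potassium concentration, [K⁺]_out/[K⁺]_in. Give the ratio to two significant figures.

0.039

log₁₀([out]/[in]) = E·z/(59.1) = -83.5 × 1 / 59.1 = -1.4129
[out]/[in] = 10^(-1.4129) = 0.03865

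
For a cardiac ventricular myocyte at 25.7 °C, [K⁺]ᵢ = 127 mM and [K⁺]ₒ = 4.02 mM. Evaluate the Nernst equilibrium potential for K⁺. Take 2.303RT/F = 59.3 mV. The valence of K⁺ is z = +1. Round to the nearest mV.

E = (59.3/z) · log₁₀([K⁺]_out/[K⁺]_in) with z = +1.
= (59.3/1) · log₁₀(4.02/127) = 59.30 · log₁₀(0.03165)
= 59.30 · (-1.4996) = -88.92 mV

-89 mV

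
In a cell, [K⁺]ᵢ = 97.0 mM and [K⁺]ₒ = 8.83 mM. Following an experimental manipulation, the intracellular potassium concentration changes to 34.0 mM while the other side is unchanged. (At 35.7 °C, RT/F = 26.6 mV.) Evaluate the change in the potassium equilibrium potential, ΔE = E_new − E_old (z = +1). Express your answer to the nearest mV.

E_old = (26.6/1)·ln(8.83/97.0) = -63.75 mV
E_new = (26.6/1)·ln(8.83/34.0) = -35.86 mV
ΔE = -35.86 − (-63.75) = 27.89 mV

28 mV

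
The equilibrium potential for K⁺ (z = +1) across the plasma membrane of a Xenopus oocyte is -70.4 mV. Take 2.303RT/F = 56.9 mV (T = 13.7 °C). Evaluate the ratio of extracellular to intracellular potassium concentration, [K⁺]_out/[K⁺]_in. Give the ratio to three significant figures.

log₁₀([out]/[in]) = E·z/(56.9) = -70.4 × 1 / 56.9 = -1.2373
[out]/[in] = 10^(-1.2373) = 0.05791

0.0579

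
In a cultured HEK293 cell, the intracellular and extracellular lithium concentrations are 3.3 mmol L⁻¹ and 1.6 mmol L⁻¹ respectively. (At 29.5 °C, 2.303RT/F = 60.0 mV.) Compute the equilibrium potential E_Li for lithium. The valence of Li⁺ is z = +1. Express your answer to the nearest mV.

-19 mV

E = (60.0/z) · log₁₀([Li⁺]_out/[Li⁺]_in) with z = +1.
= (60.0/1) · log₁₀(1.6/3.3) = 60.00 · log₁₀(0.4848)
= 60.00 · (-0.3144) = -18.86 mV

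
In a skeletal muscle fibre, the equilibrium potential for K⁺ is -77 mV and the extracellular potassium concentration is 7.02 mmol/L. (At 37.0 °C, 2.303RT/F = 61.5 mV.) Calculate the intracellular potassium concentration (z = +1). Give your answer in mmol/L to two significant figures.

Nernst: E = (61.5/1) · log₁₀([out]/[in]), so log₁₀([out]/[in]) = -77.0 × 1 / 61.5 = -1.2520.
[out]/[in] = 10^(-1.2520) = 0.05597.
[in] = 7.02 / 0.05597 = 125.4 mmol/L.

130 mmol/L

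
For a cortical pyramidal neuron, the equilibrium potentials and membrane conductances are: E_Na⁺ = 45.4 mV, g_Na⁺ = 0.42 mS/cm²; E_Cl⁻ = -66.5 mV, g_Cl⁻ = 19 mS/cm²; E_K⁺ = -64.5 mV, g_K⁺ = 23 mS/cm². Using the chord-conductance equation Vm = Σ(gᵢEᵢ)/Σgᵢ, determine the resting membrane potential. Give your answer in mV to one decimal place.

-64.3 mV

Σ gᵢEᵢ = 0.42·(45.4) + 19·(-66.5) + 23·(-64.5) = -2727.93
Σ gᵢ = 0.42 + 19 + 23 = 42.42
Vm = -2727.93 / 42.42 = -64.31 mV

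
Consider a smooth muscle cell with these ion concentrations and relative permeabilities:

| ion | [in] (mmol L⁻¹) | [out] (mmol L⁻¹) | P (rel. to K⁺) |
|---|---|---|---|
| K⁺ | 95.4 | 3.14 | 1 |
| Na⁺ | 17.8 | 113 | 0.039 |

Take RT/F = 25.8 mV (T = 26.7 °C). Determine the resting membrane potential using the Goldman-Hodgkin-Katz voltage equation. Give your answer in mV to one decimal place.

-65.6 mV

Vm = 25.8 · ln[(Σ P·[cation]ₒ + Σ P·[anion]ᵢ) / (Σ P·[cation]ᵢ + Σ P·[anion]ₒ)]
Numerator = 1×3.14 + 0.039×113 = 7.547
Denominator = 1×95.4 + 0.039×17.8 = 96.09
Vm = 25.8 · ln(0.078538) = 25.8 × (-2.5442) = -65.64 mV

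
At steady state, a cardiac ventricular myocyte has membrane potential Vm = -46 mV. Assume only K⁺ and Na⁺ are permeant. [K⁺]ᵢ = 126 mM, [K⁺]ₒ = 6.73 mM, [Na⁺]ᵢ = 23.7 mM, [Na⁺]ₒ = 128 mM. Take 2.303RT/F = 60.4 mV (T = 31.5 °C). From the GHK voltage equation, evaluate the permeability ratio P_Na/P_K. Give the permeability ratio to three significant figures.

Let α = P_Na/P_K. GHK: Vm = 60.4·log₁₀[(Kₒ + α·Naₒ)/(Kᵢ + α·Naᵢ)].
10^(Vm/60.4) = 10^(-46.0/60.4) = 0.17315
So 0.17315·(Kᵢ + α·Naᵢ) = Kₒ + α·Naₒ → α = (0.17315·126.0 − 6.73) / (128.0 − 0.17315·23.7)
α = (21.82 − 6.73) / (128.0 − 4.104) = 15.09/123.9 = 0.1218

0.122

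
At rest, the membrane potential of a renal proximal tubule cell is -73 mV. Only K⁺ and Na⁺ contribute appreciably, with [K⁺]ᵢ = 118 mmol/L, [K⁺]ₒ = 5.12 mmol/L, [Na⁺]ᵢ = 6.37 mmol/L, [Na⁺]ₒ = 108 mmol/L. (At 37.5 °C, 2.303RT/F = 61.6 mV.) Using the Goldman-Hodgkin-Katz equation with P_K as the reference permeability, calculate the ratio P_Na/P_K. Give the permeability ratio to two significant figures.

0.024

Let α = P_Na/P_K. GHK: Vm = 61.6·log₁₀[(Kₒ + α·Naₒ)/(Kᵢ + α·Naᵢ)].
10^(Vm/61.6) = 10^(-73.0/61.6) = 0.065303
So 0.065303·(Kᵢ + α·Naᵢ) = Kₒ + α·Naₒ → α = (0.065303·118.0 − 5.12) / (108.0 − 0.065303·6.37)
α = (7.706 − 5.12) / (108.0 − 0.416) = 2.586/107.6 = 0.02404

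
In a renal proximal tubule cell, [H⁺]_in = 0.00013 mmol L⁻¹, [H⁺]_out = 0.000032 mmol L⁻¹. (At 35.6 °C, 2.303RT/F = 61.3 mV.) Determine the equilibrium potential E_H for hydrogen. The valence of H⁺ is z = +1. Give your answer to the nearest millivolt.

E = (61.3/z) · log₁₀([H⁺]_out/[H⁺]_in) with z = +1.
= (61.3/1) · log₁₀(0.000032/0.00013) = 61.30 · log₁₀(0.2462)
= 61.30 · (-0.6088) = -37.32 mV

-37 mV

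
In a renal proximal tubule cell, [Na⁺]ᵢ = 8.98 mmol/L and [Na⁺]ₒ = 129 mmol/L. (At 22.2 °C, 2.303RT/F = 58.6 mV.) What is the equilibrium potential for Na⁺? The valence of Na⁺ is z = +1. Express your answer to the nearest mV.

68 mV

E = (58.6/z) · log₁₀([Na⁺]_out/[Na⁺]_in) with z = +1.
= (58.6/1) · log₁₀(129/8.98) = 58.60 · log₁₀(14.37)
= 58.60 · (1.1573) = 67.82 mV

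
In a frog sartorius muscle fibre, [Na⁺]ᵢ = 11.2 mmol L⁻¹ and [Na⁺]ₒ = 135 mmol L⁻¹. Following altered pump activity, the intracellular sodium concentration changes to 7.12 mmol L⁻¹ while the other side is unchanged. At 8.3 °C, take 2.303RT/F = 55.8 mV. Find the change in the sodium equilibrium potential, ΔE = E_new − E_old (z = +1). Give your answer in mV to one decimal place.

11.0 mV

E_old = (55.8/1)·log₁₀(135/11.2) = 60.33 mV
E_new = (55.8/1)·log₁₀(135/7.12) = 71.30 mV
ΔE = 71.30 − (60.33) = 10.98 mV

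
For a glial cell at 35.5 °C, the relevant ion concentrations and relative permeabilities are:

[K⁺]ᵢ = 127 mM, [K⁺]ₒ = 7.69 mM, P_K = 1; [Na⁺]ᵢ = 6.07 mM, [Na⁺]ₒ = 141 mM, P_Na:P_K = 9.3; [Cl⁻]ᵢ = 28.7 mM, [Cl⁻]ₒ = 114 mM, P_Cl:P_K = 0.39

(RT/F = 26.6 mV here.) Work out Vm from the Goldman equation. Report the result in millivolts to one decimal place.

46.9 mV

Vm = 26.6 · ln[(Σ P·[cation]ₒ + Σ P·[anion]ᵢ) / (Σ P·[cation]ᵢ + Σ P·[anion]ₒ)]
Numerator = 1×7.69 + 9.3×141 + 0.39×28.7 = 1330
Denominator = 1×127 + 9.3×6.07 + 0.39×114 = 227.9
Vm = 26.6 · ln(5.8364) = 26.6 × (1.7641) = 46.93 mV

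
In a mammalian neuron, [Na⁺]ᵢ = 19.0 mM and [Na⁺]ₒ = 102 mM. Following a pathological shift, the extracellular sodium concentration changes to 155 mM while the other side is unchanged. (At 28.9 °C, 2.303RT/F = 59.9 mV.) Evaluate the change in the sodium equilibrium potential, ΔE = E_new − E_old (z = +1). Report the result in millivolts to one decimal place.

E_old = (59.9/1)·log₁₀(102/19.0) = 43.72 mV
E_new = (59.9/1)·log₁₀(155/19.0) = 54.60 mV
ΔE = 54.60 − (43.72) = 10.89 mV

10.9 mV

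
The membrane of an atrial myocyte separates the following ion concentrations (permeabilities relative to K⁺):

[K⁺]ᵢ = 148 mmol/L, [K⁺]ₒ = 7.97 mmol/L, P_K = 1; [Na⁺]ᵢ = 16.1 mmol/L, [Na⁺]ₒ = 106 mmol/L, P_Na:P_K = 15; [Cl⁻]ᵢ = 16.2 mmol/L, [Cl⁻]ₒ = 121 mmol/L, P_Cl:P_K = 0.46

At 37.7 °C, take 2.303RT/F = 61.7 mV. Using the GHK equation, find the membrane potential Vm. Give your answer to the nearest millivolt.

34 mV

Vm = 61.7 · log₁₀[(Σ P·[cation]ₒ + Σ P·[anion]ᵢ) / (Σ P·[cation]ᵢ + Σ P·[anion]ₒ)]
Numerator = 1×7.97 + 15×106 + 0.46×16.2 = 1605
Denominator = 1×148 + 15×16.1 + 0.46×121 = 445.2
Vm = 61.7 · log₁₀(3.6064) = 61.7 × (0.5571) = 34.37 mV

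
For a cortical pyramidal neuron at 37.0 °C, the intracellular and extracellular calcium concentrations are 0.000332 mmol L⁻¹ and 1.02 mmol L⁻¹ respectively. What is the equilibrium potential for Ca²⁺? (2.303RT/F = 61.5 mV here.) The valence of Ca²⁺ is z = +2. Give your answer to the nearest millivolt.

107 mV

E = (61.5/z) · log₁₀([Ca²⁺]_out/[Ca²⁺]_in) with z = +2.
= (61.5/2) · log₁₀(1.02/0.000332) = 30.75 · log₁₀(3072)
= 30.75 · (3.4875) = 107.24 mV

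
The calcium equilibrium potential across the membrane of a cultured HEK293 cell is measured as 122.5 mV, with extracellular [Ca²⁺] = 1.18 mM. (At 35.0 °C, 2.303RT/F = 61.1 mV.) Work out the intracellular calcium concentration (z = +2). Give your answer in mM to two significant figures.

Nernst: E = (61.1/2) · log₁₀([out]/[in]), so log₁₀([out]/[in]) = 122.5 × 2 / 61.1 = 4.0098.
[out]/[in] = 10^(4.0098) = 1.023e+04.
[in] = 1.18 / 1.023e+04 = 0.0001154 mM.

0.00012 mM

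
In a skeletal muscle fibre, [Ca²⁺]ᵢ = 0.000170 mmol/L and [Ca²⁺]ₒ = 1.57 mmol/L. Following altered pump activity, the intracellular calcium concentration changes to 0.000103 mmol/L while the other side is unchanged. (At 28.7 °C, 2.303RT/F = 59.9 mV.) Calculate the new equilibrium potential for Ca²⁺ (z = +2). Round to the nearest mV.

125 mV

After the shift: [Ca²⁺]_out = 1.57, [Ca²⁺]_in = 0.000103 mmol/L.
E_new = (59.9/2)·log₁₀(1.57/0.000103) = 29.95 · (4.1831) = 125.28 mV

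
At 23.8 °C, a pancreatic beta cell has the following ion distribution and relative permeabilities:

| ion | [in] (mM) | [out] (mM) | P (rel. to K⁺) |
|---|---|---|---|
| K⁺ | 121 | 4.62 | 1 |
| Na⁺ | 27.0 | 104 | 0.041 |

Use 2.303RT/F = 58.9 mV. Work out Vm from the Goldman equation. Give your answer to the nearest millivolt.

-67 mV

Vm = 58.9 · log₁₀[(Σ P·[cation]ₒ + Σ P·[anion]ᵢ) / (Σ P·[cation]ᵢ + Σ P·[anion]ₒ)]
Numerator = 1×4.62 + 0.041×104 = 8.884
Denominator = 1×121 + 0.041×27.0 = 122.1
Vm = 58.9 · log₁₀(0.072756) = 58.9 × (-1.1381) = -67.04 mV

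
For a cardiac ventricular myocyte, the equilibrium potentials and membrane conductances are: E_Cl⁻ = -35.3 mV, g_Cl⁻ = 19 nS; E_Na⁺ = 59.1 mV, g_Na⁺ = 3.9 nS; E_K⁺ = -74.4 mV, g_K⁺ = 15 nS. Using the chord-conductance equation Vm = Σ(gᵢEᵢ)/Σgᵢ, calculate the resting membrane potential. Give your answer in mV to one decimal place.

-41.1 mV

Σ gᵢEᵢ = 19·(-35.3) + 3.9·(59.1) + 15·(-74.4) = -1556.21
Σ gᵢ = 19 + 3.9 + 15 = 37.9
Vm = -1556.21 / 37.9 = -41.06 mV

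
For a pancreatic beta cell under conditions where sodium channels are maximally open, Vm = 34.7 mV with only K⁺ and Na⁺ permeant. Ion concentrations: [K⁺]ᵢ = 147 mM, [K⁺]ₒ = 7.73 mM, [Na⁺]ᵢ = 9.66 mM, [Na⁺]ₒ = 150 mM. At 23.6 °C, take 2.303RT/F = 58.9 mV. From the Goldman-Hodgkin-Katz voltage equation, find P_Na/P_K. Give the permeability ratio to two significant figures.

5.0

Let α = P_Na/P_K. GHK: Vm = 58.9·log₁₀[(Kₒ + α·Naₒ)/(Kᵢ + α·Naᵢ)].
10^(Vm/58.9) = 10^(34.7/58.9) = 3.8827
So 3.8827·(Kᵢ + α·Naᵢ) = Kₒ + α·Naₒ → α = (3.8827·147.0 − 7.73) / (150.0 − 3.8827·9.66)
α = (570.8 − 7.73) / (150.0 − 37.51) = 563/112.5 = 5.005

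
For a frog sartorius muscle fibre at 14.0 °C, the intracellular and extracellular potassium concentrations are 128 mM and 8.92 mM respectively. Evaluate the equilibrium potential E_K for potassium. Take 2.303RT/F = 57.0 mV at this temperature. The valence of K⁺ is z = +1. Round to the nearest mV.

-66 mV

E = (57.0/z) · log₁₀([K⁺]_out/[K⁺]_in) with z = +1.
= (57.0/1) · log₁₀(8.92/128) = 57.00 · log₁₀(0.06969)
= 57.00 · (-1.1568) = -65.94 mV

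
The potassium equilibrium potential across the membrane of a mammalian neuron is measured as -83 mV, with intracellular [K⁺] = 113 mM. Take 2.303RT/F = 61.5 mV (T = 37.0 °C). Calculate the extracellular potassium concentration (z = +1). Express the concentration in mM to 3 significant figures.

Nernst: E = (61.5/1) · log₁₀([out]/[in]), so log₁₀([out]/[in]) = -83.0 × 1 / 61.5 = -1.3496.
[out]/[in] = 10^(-1.3496) = 0.04471.
[out] = 0.04471 × 113 = 5.052 mM.

5.05 mM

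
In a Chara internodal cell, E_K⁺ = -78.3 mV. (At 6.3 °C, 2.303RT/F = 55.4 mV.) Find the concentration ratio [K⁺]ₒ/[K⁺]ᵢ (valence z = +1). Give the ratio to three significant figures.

log₁₀([out]/[in]) = E·z/(55.4) = -78.3 × 1 / 55.4 = -1.4134
[out]/[in] = 10^(-1.4134) = 0.0386

0.0386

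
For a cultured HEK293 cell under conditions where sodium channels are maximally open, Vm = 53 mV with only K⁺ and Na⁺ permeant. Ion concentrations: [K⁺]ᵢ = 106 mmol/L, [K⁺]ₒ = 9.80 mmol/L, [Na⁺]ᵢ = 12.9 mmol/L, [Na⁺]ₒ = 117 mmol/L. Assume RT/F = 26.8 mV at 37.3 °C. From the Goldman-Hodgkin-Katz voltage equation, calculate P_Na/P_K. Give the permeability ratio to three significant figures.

31.8

Let α = P_Na/P_K. GHK: Vm = 26.8·ln[(Kₒ + α·Naₒ)/(Kᵢ + α·Naᵢ)].
e^(Vm/26.8) = e^(53.0/26.8) = 7.2255
So 7.2255·(Kᵢ + α·Naᵢ) = Kₒ + α·Naₒ → α = (7.2255·106.0 − 9.8) / (117.0 − 7.2255·12.9)
α = (765.9 − 9.8) / (117.0 − 93.21) = 756.1/23.79 = 31.78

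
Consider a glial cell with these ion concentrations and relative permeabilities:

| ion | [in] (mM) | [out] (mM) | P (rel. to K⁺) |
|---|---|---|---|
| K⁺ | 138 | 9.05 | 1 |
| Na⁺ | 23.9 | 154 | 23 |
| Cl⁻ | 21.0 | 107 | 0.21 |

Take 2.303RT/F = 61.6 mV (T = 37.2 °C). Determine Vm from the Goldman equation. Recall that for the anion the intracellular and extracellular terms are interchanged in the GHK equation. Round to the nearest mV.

43 mV

Vm = 61.6 · log₁₀[(Σ P·[cation]ₒ + Σ P·[anion]ᵢ) / (Σ P·[cation]ᵢ + Σ P·[anion]ₒ)]
Numerator = 1×9.05 + 23×154 + 0.21×21.0 = 3555
Denominator = 1×138 + 23×23.9 + 0.21×107 = 710.2
Vm = 61.6 · log₁₀(5.0065) = 61.6 × (0.6995) = 43.09 mV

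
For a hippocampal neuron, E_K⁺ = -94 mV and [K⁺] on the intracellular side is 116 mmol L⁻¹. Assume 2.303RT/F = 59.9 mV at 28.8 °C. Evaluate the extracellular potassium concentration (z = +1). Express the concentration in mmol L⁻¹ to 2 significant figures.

Nernst: E = (59.9/1) · log₁₀([out]/[in]), so log₁₀([out]/[in]) = -94.0 × 1 / 59.9 = -1.5693.
[out]/[in] = 10^(-1.5693) = 0.02696.
[out] = 0.02696 × 116 = 3.127 mmol L⁻¹.

3.1 mmol L⁻¹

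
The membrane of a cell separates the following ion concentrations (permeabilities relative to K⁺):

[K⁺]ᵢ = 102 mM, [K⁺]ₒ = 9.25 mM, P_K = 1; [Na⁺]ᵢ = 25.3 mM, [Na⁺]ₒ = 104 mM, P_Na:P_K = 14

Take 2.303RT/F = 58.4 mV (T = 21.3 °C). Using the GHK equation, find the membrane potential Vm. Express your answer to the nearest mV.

30 mV

Vm = 58.4 · log₁₀[(Σ P·[cation]ₒ + Σ P·[anion]ᵢ) / (Σ P·[cation]ᵢ + Σ P·[anion]ₒ)]
Numerator = 1×9.25 + 14×104 = 1465
Denominator = 1×102 + 14×25.3 = 456.2
Vm = 58.4 · log₁₀(3.2119) = 58.4 × (0.5068) = 29.59 mV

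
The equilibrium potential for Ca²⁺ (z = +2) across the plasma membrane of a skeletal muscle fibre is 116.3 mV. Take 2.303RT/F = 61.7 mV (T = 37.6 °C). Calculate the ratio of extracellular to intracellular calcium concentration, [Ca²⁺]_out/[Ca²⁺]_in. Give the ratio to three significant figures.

log₁₀([out]/[in]) = E·z/(61.7) = 116.3 × 2 / 61.7 = 3.7699
[out]/[in] = 10^(3.7699) = 5886

5890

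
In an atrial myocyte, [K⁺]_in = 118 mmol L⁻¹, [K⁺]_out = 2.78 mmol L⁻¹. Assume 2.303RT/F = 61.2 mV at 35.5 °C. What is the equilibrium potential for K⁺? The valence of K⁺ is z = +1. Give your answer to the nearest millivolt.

-100 mV

E = (61.2/z) · log₁₀([K⁺]_out/[K⁺]_in) with z = +1.
= (61.2/1) · log₁₀(2.78/118) = 61.20 · log₁₀(0.02356)
= 61.20 · (-1.6278) = -99.62 mV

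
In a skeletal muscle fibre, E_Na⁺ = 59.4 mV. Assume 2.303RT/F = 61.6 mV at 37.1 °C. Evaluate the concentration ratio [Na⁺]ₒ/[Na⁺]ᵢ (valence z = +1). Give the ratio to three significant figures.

log₁₀([out]/[in]) = E·z/(61.6) = 59.4 × 1 / 61.6 = 0.9643
[out]/[in] = 10^(0.9643) = 9.211

9.21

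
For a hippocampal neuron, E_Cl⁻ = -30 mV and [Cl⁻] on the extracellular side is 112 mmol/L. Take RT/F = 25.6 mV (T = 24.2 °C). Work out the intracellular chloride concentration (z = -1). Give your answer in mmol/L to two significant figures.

35 mmol/L

Nernst: E = (25.6/-1) · ln([out]/[in]), so ln([out]/[in]) = -30.0 × -1 / 25.6 = 1.1719.
[out]/[in] = e^(1.1719) = 3.228.
[in] = 112 / 3.228 = 34.7 mmol/L.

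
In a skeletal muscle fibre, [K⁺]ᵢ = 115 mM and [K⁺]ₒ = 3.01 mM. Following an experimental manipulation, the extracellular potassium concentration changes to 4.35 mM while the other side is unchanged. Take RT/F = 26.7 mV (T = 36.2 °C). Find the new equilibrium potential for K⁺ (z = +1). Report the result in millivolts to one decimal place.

After the shift: [K⁺]_out = 4.35, [K⁺]_in = 115 mM.
E_new = (26.7/1)·ln(4.35/115) = 26.70 · (-3.2748) = -87.44 mV

-87.4 mV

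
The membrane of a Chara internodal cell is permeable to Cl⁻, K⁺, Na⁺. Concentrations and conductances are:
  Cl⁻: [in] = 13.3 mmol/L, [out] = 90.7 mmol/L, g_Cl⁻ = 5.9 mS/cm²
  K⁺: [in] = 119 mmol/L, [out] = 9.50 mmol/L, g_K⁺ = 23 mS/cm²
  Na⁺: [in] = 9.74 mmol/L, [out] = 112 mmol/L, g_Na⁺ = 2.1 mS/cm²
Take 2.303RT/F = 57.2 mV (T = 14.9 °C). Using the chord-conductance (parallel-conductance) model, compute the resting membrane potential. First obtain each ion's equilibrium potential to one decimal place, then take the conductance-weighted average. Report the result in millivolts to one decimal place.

-51.6 mV

E_Cl⁻ = (57.2/-1)·log₁₀(90.7/13.3) = -47.7 mV
E_K⁺ = (57.2/1)·log₁₀(9.50/119) = -62.8 mV
E_Na⁺ = (57.2/1)·log₁₀(112/9.74) = 60.7 mV
Vm = (Σ gᵢEᵢ)/(Σ gᵢ) = (5.9·-47.7 + 23·-62.8 + 2.1·60.7) / (5.9 + 23 + 2.1)
= -1598.36 / 31 = -51.56 mV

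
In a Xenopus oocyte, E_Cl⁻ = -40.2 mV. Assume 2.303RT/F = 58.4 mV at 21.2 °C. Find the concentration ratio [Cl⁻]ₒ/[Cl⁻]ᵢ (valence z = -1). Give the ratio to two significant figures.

log₁₀([out]/[in]) = E·z/(58.4) = -40.2 × -1 / 58.4 = 0.6884
[out]/[in] = 10^(0.6884) = 4.879

4.9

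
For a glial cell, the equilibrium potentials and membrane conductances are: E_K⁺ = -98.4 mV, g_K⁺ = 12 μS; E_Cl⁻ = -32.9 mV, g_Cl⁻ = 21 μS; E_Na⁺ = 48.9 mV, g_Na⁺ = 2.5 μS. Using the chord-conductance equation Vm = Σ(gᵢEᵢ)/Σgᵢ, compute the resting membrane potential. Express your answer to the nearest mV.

Σ gᵢEᵢ = 12·(-98.4) + 21·(-32.9) + 2.5·(48.9) = -1749.45
Σ gᵢ = 12 + 21 + 2.5 = 35.5
Vm = -1749.45 / 35.5 = -49.28 mV

-49 mV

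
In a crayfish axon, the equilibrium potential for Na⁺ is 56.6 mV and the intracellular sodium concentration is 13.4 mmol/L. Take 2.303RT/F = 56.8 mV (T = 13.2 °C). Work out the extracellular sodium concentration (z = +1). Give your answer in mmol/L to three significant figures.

Nernst: E = (56.8/1) · log₁₀([out]/[in]), so log₁₀([out]/[in]) = 56.6 × 1 / 56.8 = 0.9965.
[out]/[in] = 10^(0.9965) = 9.919.
[out] = 9.919 × 13.4 = 132.9 mmol/L.

133 mmol/L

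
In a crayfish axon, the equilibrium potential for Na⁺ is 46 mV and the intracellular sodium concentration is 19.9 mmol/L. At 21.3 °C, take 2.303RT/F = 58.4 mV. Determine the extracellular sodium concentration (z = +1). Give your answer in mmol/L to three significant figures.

Nernst: E = (58.4/1) · log₁₀([out]/[in]), so log₁₀([out]/[in]) = 46.0 × 1 / 58.4 = 0.7877.
[out]/[in] = 10^(0.7877) = 6.133.
[out] = 6.133 × 19.9 = 122 mmol/L.

122 mmol/L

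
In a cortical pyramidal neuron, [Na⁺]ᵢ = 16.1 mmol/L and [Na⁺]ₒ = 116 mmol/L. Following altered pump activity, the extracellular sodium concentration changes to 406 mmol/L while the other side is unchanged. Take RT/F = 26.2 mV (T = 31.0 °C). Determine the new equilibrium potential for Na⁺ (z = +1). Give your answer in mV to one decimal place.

After the shift: [Na⁺]_out = 406, [Na⁺]_in = 16.1 mmol/L.
E_new = (26.2/1)·ln(406/16.1) = 26.20 · (3.2275) = 84.56 mV

84.6 mV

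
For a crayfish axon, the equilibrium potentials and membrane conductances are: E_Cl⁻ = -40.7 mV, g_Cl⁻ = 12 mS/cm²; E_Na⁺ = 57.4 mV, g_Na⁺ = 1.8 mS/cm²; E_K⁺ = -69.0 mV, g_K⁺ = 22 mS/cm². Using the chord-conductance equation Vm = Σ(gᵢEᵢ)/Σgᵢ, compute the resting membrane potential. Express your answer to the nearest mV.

Σ gᵢEᵢ = 12·(-40.7) + 1.8·(57.4) + 22·(-69.0) = -1903.08
Σ gᵢ = 12 + 1.8 + 22 = 35.8
Vm = -1903.08 / 35.8 = -53.16 mV

-53 mV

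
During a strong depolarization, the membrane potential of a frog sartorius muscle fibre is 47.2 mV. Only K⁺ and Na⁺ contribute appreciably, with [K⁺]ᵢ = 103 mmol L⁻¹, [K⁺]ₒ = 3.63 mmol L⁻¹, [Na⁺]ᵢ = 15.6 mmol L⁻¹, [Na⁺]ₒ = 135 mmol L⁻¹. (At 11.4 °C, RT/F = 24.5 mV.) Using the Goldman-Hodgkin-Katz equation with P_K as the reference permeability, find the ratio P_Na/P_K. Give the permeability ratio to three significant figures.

Let α = P_Na/P_K. GHK: Vm = 24.5·ln[(Kₒ + α·Naₒ)/(Kᵢ + α·Naᵢ)].
e^(Vm/24.5) = e^(47.2/24.5) = 6.8656
So 6.8656·(Kᵢ + α·Naᵢ) = Kₒ + α·Naₒ → α = (6.8656·103.0 − 3.63) / (135.0 − 6.8656·15.6)
α = (707.2 − 3.63) / (135.0 − 107.1) = 703.5/27.9 = 25.22

25.2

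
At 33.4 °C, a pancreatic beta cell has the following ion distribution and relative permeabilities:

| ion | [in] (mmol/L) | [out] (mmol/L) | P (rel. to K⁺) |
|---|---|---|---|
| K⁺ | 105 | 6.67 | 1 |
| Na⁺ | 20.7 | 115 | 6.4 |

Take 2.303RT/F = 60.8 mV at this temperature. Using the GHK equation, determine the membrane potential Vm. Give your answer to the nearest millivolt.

30 mV

Vm = 60.8 · log₁₀[(Σ P·[cation]ₒ + Σ P·[anion]ᵢ) / (Σ P·[cation]ᵢ + Σ P·[anion]ₒ)]
Numerator = 1×6.67 + 6.4×115 = 742.7
Denominator = 1×105 + 6.4×20.7 = 237.5
Vm = 60.8 · log₁₀(3.1273) = 60.8 × (0.4952) = 30.11 mV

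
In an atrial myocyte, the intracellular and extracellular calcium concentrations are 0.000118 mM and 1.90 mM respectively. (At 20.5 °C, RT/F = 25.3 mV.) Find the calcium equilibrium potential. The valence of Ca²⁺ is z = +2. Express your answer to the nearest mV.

E = (25.3/z) · ln([Ca²⁺]_out/[Ca²⁺]_in) with z = +2.
= (25.3/2) · ln(1.90/0.000118) = 12.65 · ln(1.61e+04)
= 12.65 · (9.6867) = 122.54 mV

123 mV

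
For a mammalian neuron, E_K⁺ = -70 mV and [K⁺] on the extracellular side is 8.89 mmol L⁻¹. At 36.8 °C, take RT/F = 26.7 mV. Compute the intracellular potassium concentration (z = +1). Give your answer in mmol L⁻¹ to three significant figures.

Nernst: E = (26.7/1) · ln([out]/[in]), so ln([out]/[in]) = -70.0 × 1 / 26.7 = -2.6217.
[out]/[in] = e^(-2.6217) = 0.07268.
[in] = 8.89 / 0.07268 = 122.3 mmol L⁻¹.

122 mmol L⁻¹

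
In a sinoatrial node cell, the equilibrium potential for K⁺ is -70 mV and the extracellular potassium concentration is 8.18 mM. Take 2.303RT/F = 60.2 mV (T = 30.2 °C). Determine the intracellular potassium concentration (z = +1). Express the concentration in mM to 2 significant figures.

120 mM

Nernst: E = (60.2/1) · log₁₀([out]/[in]), so log₁₀([out]/[in]) = -70.0 × 1 / 60.2 = -1.1628.
[out]/[in] = 10^(-1.1628) = 0.06874.
[in] = 8.18 / 0.06874 = 119 mM.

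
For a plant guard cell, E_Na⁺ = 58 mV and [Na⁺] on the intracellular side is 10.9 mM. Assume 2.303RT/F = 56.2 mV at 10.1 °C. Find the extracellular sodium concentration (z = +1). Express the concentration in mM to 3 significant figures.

117 mM

Nernst: E = (56.2/1) · log₁₀([out]/[in]), so log₁₀([out]/[in]) = 58.0 × 1 / 56.2 = 1.0320.
[out]/[in] = 10^(1.0320) = 10.77.
[out] = 10.77 × 10.9 = 117.3 mM.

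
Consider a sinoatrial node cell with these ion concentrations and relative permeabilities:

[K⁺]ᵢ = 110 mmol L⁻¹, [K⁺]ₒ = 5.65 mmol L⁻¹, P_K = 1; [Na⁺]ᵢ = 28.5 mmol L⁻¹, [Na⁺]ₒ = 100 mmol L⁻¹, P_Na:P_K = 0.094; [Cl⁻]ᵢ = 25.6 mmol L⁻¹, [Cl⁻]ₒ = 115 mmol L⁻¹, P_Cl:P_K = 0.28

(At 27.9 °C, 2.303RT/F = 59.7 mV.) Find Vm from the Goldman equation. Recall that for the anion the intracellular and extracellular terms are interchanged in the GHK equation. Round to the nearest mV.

Vm = 59.7 · log₁₀[(Σ P·[cation]ₒ + Σ P·[anion]ᵢ) / (Σ P·[cation]ᵢ + Σ P·[anion]ₒ)]
Numerator = 1×5.65 + 0.094×100 + 0.28×25.6 = 22.22
Denominator = 1×110 + 0.094×28.5 + 0.28×115 = 144.9
Vm = 59.7 · log₁₀(0.15336) = 59.7 × (-0.8143) = -48.61 mV

-49 mV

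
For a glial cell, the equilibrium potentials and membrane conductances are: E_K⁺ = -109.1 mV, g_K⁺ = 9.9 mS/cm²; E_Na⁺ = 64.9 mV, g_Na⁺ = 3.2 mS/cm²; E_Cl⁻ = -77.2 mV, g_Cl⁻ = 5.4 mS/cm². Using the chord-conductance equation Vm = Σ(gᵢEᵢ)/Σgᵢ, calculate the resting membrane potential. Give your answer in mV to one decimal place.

-69.7 mV

Σ gᵢEᵢ = 9.9·(-109.1) + 3.2·(64.9) + 5.4·(-77.2) = -1289.29
Σ gᵢ = 9.9 + 3.2 + 5.4 = 18.5
Vm = -1289.29 / 18.5 = -69.69 mV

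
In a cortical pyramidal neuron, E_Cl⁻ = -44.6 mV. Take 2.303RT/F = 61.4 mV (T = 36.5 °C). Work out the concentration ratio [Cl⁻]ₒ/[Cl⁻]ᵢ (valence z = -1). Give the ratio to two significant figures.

5.3

log₁₀([out]/[in]) = E·z/(61.4) = -44.6 × -1 / 61.4 = 0.7264
[out]/[in] = 10^(0.7264) = 5.326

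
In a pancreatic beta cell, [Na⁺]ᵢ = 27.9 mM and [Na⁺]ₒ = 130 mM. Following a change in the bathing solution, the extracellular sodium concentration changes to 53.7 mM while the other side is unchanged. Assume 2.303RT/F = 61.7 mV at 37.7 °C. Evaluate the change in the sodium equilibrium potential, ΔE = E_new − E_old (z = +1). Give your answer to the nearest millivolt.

E_old = (61.7/1)·log₁₀(130/27.9) = 41.24 mV
E_new = (61.7/1)·log₁₀(53.7/27.9) = 17.55 mV
ΔE = 17.55 − (41.24) = -23.69 mV

-24 mV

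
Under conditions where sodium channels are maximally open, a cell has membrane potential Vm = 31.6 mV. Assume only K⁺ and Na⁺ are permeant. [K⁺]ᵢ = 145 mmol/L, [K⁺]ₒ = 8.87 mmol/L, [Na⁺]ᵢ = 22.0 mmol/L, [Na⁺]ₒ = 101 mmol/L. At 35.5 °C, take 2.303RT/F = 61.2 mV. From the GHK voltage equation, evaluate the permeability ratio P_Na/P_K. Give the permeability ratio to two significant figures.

Let α = P_Na/P_K. GHK: Vm = 61.2·log₁₀[(Kₒ + α·Naₒ)/(Kᵢ + α·Naᵢ)].
10^(Vm/61.2) = 10^(31.6/61.2) = 3.2835
So 3.2835·(Kᵢ + α·Naᵢ) = Kₒ + α·Naₒ → α = (3.2835·145.0 − 8.87) / (101.0 − 3.2835·22.0)
α = (476.1 − 8.87) / (101.0 − 72.24) = 467.2/28.76 = 16.24

16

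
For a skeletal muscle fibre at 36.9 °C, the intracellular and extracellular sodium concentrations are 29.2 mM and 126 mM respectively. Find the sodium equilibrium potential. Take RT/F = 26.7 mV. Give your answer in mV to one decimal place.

39.0 mV

E = (26.7/z) · ln([Na⁺]_out/[Na⁺]_in) with z = +1.
= (26.7/1) · ln(126/29.2) = 26.70 · ln(4.315)
= 26.70 · (1.4621) = 39.04 mV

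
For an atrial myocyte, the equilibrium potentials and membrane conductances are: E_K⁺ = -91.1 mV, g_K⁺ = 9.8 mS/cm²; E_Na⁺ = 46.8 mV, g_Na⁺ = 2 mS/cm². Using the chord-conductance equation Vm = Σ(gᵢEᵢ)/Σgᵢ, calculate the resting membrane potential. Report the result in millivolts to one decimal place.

-67.7 mV

Σ gᵢEᵢ = 9.8·(-91.1) + 2·(46.8) = -799.18
Σ gᵢ = 9.8 + 2 = 11.8
Vm = -799.18 / 11.8 = -67.73 mV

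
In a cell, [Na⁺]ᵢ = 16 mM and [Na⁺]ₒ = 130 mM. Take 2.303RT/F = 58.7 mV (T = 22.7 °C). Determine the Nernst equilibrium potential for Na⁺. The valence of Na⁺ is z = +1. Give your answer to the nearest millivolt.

53 mV

E = (58.7/z) · log₁₀([Na⁺]_out/[Na⁺]_in) with z = +1.
= (58.7/1) · log₁₀(130/16) = 58.70 · log₁₀(8.125)
= 58.70 · (0.9098) = 53.41 mV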